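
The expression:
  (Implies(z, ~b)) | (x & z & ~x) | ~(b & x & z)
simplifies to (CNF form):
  ~b | ~x | ~z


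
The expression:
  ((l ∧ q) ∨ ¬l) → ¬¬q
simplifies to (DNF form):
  l ∨ q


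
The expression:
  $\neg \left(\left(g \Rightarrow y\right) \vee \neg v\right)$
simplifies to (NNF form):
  $g \wedge v \wedge \neg y$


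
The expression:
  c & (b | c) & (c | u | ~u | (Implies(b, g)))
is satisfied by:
  {c: True}


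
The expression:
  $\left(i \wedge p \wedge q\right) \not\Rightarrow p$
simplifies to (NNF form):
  $\text{False}$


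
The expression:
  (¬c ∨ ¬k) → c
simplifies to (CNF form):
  c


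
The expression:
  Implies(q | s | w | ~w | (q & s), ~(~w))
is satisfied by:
  {w: True}


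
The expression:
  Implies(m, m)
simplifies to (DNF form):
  True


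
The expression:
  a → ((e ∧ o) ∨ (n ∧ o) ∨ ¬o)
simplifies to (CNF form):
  e ∨ n ∨ ¬a ∨ ¬o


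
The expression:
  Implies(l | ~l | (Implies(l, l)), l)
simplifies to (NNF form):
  l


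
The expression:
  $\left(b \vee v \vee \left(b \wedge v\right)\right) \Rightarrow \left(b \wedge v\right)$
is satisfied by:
  {v: False, b: False}
  {b: True, v: True}


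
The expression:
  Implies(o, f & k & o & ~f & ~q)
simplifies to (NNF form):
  ~o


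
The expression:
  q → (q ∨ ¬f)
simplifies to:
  True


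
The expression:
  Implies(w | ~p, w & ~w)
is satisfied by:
  {p: True, w: False}


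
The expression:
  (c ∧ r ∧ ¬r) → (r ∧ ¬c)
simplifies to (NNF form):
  True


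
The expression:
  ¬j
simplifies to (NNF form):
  ¬j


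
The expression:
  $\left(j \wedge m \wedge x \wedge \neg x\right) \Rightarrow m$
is always true.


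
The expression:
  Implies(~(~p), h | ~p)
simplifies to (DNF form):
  h | ~p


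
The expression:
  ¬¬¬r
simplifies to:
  ¬r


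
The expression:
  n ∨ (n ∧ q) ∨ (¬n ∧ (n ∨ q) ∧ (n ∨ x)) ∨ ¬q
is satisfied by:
  {n: True, x: True, q: False}
  {n: True, q: False, x: False}
  {x: True, q: False, n: False}
  {x: False, q: False, n: False}
  {n: True, x: True, q: True}
  {n: True, q: True, x: False}
  {x: True, q: True, n: False}


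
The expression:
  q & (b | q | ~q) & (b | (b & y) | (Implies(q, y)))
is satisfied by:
  {b: True, y: True, q: True}
  {b: True, q: True, y: False}
  {y: True, q: True, b: False}


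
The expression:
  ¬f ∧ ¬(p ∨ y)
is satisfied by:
  {y: False, p: False, f: False}


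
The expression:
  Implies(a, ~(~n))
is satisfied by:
  {n: True, a: False}
  {a: False, n: False}
  {a: True, n: True}


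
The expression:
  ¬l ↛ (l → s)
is never true.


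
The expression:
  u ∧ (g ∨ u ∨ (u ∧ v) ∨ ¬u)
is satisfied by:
  {u: True}


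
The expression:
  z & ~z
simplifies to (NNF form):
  False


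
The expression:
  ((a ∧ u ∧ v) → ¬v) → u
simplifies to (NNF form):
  u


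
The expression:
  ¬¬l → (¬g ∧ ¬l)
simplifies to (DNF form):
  ¬l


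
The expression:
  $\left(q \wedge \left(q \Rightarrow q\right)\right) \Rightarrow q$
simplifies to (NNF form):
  $\text{True}$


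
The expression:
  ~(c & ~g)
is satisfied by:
  {g: True, c: False}
  {c: False, g: False}
  {c: True, g: True}


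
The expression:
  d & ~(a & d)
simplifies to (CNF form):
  d & ~a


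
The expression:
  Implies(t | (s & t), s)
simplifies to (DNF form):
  s | ~t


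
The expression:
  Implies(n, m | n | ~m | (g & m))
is always true.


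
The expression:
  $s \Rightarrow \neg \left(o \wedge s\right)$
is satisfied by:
  {s: False, o: False}
  {o: True, s: False}
  {s: True, o: False}


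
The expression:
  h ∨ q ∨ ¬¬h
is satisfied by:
  {q: True, h: True}
  {q: True, h: False}
  {h: True, q: False}


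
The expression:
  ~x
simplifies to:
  ~x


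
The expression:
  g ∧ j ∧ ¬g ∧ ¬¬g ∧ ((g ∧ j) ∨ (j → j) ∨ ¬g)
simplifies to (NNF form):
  False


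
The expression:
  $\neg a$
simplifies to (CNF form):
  $\neg a$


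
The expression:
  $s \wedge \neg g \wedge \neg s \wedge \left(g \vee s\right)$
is never true.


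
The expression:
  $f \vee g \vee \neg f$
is always true.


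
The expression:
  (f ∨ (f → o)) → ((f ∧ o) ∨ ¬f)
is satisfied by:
  {o: True, f: False}
  {f: False, o: False}
  {f: True, o: True}


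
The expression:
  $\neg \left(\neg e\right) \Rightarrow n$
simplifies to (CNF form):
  $n \vee \neg e$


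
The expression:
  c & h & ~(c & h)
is never true.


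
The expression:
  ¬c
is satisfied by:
  {c: False}


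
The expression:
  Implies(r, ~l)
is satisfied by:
  {l: False, r: False}
  {r: True, l: False}
  {l: True, r: False}


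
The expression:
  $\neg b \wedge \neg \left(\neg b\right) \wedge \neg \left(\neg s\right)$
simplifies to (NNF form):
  $\text{False}$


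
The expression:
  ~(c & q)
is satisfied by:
  {c: False, q: False}
  {q: True, c: False}
  {c: True, q: False}


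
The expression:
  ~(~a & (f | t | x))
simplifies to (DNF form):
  a | (~f & ~t & ~x)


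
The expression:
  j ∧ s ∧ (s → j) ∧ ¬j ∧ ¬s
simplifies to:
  False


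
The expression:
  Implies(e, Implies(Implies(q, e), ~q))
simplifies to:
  ~e | ~q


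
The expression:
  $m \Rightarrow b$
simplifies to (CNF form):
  $b \vee \neg m$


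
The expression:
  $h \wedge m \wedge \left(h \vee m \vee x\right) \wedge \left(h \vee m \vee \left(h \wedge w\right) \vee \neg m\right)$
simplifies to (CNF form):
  $h \wedge m$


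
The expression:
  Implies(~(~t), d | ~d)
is always true.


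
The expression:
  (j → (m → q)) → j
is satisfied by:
  {j: True}


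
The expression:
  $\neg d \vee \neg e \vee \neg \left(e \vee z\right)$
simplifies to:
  $\neg d \vee \neg e$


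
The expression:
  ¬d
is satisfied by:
  {d: False}


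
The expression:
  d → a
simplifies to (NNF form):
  a ∨ ¬d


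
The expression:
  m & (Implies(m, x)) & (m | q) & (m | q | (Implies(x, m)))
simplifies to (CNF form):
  m & x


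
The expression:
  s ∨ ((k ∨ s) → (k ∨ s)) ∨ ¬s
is always true.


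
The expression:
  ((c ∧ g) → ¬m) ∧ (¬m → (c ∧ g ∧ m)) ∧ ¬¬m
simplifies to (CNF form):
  m ∧ (¬c ∨ ¬g)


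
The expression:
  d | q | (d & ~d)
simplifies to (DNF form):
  d | q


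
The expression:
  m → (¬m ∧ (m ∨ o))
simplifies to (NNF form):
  ¬m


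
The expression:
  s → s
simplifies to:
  True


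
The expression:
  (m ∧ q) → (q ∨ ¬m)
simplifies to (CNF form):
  True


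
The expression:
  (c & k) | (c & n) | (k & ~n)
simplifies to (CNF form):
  (c | k) & (k | n) & (c | ~n) & (n | ~n)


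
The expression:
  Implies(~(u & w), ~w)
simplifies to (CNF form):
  u | ~w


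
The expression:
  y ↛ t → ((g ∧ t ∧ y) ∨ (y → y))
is always true.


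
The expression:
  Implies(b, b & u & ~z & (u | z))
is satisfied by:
  {u: True, b: False, z: False}
  {u: False, b: False, z: False}
  {z: True, u: True, b: False}
  {z: True, u: False, b: False}
  {b: True, u: True, z: False}


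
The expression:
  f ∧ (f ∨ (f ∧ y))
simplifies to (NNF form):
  f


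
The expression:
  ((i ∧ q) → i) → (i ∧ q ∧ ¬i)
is never true.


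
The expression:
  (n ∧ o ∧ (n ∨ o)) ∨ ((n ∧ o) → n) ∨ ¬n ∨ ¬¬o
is always true.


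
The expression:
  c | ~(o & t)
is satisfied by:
  {c: True, o: False, t: False}
  {o: False, t: False, c: False}
  {c: True, t: True, o: False}
  {t: True, o: False, c: False}
  {c: True, o: True, t: False}
  {o: True, c: False, t: False}
  {c: True, t: True, o: True}


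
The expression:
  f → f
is always true.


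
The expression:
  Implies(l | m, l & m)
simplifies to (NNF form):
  (l & m) | (~l & ~m)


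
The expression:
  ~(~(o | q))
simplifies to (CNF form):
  o | q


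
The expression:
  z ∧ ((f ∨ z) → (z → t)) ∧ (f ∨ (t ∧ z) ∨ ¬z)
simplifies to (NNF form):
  t ∧ z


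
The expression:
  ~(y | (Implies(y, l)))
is never true.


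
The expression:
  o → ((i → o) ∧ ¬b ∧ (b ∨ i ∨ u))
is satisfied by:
  {u: True, i: True, o: False, b: False}
  {u: True, i: False, o: False, b: False}
  {i: True, b: False, u: False, o: False}
  {b: False, i: False, u: False, o: False}
  {b: True, u: True, i: True, o: False}
  {b: True, u: True, i: False, o: False}
  {b: True, i: True, u: False, o: False}
  {b: True, i: False, u: False, o: False}
  {o: True, u: True, i: True, b: False}
  {o: True, u: True, i: False, b: False}
  {o: True, i: True, u: False, b: False}


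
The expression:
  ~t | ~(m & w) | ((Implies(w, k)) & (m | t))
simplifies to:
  k | ~m | ~t | ~w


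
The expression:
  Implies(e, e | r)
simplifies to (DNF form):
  True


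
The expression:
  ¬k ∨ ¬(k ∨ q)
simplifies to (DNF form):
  ¬k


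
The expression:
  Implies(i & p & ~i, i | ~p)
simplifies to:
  True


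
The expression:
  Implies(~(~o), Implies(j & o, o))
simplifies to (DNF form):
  True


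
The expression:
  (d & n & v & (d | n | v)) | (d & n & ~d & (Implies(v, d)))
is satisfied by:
  {d: True, n: True, v: True}


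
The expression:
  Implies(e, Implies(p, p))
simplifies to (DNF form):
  True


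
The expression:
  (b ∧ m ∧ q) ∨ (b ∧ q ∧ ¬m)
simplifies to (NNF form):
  b ∧ q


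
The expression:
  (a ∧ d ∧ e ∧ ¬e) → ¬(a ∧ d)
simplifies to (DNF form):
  True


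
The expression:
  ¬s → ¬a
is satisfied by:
  {s: True, a: False}
  {a: False, s: False}
  {a: True, s: True}


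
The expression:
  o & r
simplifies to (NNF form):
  o & r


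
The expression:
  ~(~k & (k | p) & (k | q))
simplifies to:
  k | ~p | ~q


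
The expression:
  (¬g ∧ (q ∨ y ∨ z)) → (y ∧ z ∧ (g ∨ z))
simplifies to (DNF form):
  g ∨ (y ∧ z) ∨ (¬q ∧ ¬y ∧ ¬z)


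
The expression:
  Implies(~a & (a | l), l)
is always true.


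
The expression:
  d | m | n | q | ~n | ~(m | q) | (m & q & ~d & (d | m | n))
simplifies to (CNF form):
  True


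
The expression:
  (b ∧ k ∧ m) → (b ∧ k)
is always true.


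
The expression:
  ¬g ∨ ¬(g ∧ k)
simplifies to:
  ¬g ∨ ¬k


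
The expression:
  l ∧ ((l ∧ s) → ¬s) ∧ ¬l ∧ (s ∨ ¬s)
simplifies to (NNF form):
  False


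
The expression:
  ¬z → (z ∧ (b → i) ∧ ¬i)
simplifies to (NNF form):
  z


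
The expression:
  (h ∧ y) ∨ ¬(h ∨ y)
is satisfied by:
  {h: False, y: False}
  {y: True, h: True}


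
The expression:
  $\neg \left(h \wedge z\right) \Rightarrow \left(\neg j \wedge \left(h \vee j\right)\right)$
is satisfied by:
  {h: True, z: True, j: False}
  {h: True, z: False, j: False}
  {h: True, j: True, z: True}


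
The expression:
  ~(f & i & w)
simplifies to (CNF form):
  ~f | ~i | ~w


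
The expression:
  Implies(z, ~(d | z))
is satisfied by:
  {z: False}


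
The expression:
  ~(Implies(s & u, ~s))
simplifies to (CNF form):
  s & u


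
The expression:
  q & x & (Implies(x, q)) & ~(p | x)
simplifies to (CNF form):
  False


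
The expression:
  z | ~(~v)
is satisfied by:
  {z: True, v: True}
  {z: True, v: False}
  {v: True, z: False}


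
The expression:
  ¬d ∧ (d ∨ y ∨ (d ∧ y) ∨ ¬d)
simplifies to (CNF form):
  ¬d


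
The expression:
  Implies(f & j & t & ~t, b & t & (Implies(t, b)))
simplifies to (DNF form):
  True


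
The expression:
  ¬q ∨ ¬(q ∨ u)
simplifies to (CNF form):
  ¬q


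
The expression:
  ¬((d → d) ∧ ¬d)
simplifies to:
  d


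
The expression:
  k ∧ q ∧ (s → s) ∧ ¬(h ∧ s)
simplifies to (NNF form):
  k ∧ q ∧ (¬h ∨ ¬s)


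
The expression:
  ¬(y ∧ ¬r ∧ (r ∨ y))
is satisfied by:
  {r: True, y: False}
  {y: False, r: False}
  {y: True, r: True}


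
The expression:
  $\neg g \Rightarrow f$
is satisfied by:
  {g: True, f: True}
  {g: True, f: False}
  {f: True, g: False}


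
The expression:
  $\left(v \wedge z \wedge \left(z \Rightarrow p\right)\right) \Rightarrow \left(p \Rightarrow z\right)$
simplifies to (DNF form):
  $\text{True}$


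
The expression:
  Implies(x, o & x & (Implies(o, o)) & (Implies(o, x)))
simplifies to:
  o | ~x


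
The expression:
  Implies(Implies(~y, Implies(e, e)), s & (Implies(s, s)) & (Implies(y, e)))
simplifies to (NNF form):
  s & (e | ~y)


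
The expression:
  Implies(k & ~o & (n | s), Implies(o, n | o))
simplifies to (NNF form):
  True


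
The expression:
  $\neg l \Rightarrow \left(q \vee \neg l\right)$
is always true.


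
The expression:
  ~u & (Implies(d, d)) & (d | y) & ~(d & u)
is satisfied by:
  {y: True, d: True, u: False}
  {y: True, u: False, d: False}
  {d: True, u: False, y: False}


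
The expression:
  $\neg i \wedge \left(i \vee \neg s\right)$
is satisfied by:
  {i: False, s: False}


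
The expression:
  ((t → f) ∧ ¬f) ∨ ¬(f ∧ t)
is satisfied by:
  {t: False, f: False}
  {f: True, t: False}
  {t: True, f: False}


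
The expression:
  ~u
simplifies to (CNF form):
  ~u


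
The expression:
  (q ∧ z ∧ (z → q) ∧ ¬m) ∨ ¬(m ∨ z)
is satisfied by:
  {q: True, z: False, m: False}
  {z: False, m: False, q: False}
  {q: True, z: True, m: False}


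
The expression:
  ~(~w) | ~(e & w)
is always true.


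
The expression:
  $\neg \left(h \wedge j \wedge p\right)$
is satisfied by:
  {p: False, h: False, j: False}
  {j: True, p: False, h: False}
  {h: True, p: False, j: False}
  {j: True, h: True, p: False}
  {p: True, j: False, h: False}
  {j: True, p: True, h: False}
  {h: True, p: True, j: False}


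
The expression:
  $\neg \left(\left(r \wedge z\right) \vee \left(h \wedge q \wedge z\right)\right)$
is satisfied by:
  {r: False, h: False, z: False, q: False}
  {q: True, r: False, h: False, z: False}
  {h: True, q: False, r: False, z: False}
  {q: True, h: True, r: False, z: False}
  {r: True, q: False, h: False, z: False}
  {q: True, r: True, h: False, z: False}
  {h: True, r: True, q: False, z: False}
  {q: True, h: True, r: True, z: False}
  {z: True, q: False, r: False, h: False}
  {z: True, q: True, r: False, h: False}
  {z: True, h: True, q: False, r: False}


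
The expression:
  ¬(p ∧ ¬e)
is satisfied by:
  {e: True, p: False}
  {p: False, e: False}
  {p: True, e: True}


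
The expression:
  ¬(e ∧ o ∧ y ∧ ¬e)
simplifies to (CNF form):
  True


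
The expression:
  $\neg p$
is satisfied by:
  {p: False}


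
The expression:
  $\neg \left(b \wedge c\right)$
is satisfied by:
  {c: False, b: False}
  {b: True, c: False}
  {c: True, b: False}


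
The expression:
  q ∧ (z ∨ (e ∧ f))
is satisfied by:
  {z: True, f: True, q: True, e: True}
  {z: True, f: True, q: True, e: False}
  {z: True, q: True, e: True, f: False}
  {z: True, q: True, e: False, f: False}
  {f: True, q: True, e: True, z: False}


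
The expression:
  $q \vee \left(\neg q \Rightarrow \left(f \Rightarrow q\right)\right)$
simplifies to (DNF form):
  $q \vee \neg f$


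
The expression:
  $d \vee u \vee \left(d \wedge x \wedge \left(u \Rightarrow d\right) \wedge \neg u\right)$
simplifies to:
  $d \vee u$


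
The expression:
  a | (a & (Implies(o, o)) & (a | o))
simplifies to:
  a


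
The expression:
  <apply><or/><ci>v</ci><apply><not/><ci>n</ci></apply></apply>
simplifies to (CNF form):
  <apply><or/><ci>v</ci><apply><not/><ci>n</ci></apply></apply>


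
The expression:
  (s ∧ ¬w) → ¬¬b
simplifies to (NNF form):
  b ∨ w ∨ ¬s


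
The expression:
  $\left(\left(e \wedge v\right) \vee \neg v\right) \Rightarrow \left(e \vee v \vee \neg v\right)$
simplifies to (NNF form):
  $\text{True}$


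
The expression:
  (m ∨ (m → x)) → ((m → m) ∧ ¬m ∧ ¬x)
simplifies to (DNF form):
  ¬m ∧ ¬x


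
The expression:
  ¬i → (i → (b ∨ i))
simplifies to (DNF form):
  True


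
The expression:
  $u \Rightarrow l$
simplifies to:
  $l \vee \neg u$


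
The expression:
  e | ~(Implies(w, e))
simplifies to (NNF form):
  e | w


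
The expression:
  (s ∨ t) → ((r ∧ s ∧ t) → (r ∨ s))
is always true.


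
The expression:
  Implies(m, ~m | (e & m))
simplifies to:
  e | ~m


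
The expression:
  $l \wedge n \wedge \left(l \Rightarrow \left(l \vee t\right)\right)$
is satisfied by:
  {n: True, l: True}


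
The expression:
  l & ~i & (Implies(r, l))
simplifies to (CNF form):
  l & ~i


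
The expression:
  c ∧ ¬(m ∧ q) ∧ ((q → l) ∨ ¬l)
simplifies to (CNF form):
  c ∧ (¬m ∨ ¬q)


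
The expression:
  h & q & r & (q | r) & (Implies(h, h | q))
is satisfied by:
  {r: True, h: True, q: True}


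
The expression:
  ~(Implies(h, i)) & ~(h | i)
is never true.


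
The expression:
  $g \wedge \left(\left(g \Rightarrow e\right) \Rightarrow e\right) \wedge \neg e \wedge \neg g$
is never true.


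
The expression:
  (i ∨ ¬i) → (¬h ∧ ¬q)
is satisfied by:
  {q: False, h: False}


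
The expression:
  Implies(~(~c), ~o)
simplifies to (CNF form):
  ~c | ~o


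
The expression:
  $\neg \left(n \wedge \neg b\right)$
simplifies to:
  $b \vee \neg n$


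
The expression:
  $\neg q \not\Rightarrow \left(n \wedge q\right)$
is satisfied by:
  {q: False}


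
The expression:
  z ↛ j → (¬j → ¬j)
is always true.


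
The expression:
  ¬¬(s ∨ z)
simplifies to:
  s ∨ z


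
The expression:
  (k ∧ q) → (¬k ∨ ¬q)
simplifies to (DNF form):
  ¬k ∨ ¬q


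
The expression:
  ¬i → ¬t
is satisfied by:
  {i: True, t: False}
  {t: False, i: False}
  {t: True, i: True}


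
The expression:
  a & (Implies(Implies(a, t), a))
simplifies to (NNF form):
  a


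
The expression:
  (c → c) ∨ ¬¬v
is always true.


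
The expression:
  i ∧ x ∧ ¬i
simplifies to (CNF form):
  False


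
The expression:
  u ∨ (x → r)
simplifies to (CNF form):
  r ∨ u ∨ ¬x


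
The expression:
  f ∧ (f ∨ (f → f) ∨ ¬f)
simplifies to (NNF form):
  f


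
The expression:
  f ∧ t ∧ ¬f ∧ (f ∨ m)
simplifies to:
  False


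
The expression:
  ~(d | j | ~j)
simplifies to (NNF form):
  False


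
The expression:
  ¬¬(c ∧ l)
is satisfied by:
  {c: True, l: True}


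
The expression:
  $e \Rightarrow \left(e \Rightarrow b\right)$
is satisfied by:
  {b: True, e: False}
  {e: False, b: False}
  {e: True, b: True}


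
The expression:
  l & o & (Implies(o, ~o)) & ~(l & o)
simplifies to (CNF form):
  False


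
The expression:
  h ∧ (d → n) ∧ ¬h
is never true.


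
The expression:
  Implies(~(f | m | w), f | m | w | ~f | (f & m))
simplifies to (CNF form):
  True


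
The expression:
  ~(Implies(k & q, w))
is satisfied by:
  {q: True, k: True, w: False}


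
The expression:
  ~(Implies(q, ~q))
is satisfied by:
  {q: True}


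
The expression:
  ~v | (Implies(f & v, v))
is always true.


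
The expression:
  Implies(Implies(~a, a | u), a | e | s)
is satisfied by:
  {a: True, e: True, s: True, u: False}
  {a: True, e: True, u: False, s: False}
  {a: True, s: True, u: False, e: False}
  {a: True, u: False, s: False, e: False}
  {e: True, s: True, u: False, a: False}
  {e: True, u: False, s: False, a: False}
  {s: True, e: False, u: False, a: False}
  {e: False, u: False, s: False, a: False}
  {e: True, a: True, u: True, s: True}
  {e: True, a: True, u: True, s: False}
  {a: True, u: True, s: True, e: False}
  {a: True, u: True, e: False, s: False}
  {s: True, u: True, e: True, a: False}
  {u: True, e: True, a: False, s: False}
  {u: True, s: True, a: False, e: False}


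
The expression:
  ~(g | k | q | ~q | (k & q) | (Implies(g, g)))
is never true.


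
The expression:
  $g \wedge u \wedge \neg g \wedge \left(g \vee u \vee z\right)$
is never true.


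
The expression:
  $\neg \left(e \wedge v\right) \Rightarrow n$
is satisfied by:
  {n: True, v: True, e: True}
  {n: True, v: True, e: False}
  {n: True, e: True, v: False}
  {n: True, e: False, v: False}
  {v: True, e: True, n: False}


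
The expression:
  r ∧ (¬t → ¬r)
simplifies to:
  r ∧ t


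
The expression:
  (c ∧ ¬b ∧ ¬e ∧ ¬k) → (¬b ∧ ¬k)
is always true.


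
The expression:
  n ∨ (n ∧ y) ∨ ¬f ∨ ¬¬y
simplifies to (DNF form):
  n ∨ y ∨ ¬f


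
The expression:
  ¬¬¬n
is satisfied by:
  {n: False}


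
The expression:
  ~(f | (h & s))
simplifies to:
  ~f & (~h | ~s)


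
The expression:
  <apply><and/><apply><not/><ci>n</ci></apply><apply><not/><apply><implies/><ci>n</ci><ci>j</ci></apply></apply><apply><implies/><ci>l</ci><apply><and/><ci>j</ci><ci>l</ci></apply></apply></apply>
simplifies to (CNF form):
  <false/>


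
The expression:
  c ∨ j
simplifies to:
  c ∨ j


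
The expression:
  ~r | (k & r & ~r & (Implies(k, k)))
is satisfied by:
  {r: False}


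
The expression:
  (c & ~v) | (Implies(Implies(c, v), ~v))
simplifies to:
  ~v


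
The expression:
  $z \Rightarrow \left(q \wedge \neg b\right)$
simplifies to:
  $\left(q \wedge \neg b\right) \vee \neg z$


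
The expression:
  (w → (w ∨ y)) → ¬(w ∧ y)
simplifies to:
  ¬w ∨ ¬y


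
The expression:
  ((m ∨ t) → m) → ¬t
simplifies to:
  ¬m ∨ ¬t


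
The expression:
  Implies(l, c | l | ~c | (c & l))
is always true.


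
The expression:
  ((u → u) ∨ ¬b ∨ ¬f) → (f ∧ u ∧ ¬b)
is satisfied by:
  {u: True, f: True, b: False}


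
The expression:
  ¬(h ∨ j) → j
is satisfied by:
  {h: True, j: True}
  {h: True, j: False}
  {j: True, h: False}


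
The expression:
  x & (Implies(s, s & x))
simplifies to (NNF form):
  x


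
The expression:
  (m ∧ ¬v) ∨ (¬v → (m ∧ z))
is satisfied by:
  {m: True, v: True}
  {m: True, v: False}
  {v: True, m: False}


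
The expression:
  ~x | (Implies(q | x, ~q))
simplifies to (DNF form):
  ~q | ~x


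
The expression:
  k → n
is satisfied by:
  {n: True, k: False}
  {k: False, n: False}
  {k: True, n: True}


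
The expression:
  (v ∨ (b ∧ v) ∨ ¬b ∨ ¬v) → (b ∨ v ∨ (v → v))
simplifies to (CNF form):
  True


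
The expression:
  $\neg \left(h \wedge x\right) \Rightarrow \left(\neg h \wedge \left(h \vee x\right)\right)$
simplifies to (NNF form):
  $x$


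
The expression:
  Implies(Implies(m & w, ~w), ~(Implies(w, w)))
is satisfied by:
  {m: True, w: True}


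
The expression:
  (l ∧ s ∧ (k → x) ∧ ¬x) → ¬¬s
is always true.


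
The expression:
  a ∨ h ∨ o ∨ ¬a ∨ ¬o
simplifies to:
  True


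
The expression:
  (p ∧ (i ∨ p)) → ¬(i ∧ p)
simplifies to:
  ¬i ∨ ¬p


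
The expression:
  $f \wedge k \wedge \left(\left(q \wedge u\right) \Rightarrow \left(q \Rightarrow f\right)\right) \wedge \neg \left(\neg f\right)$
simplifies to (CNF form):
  $f \wedge k$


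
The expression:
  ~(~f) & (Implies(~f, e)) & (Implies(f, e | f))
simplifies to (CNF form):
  f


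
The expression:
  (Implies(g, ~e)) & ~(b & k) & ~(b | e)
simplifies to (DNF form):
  ~b & ~e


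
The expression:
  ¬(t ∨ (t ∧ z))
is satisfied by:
  {t: False}


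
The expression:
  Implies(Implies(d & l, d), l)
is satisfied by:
  {l: True}


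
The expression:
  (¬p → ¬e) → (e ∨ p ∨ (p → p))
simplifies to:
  True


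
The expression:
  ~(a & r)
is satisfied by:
  {a: False, r: False}
  {r: True, a: False}
  {a: True, r: False}


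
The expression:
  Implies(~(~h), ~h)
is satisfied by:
  {h: False}


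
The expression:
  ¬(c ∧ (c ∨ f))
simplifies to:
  ¬c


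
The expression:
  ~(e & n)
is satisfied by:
  {e: False, n: False}
  {n: True, e: False}
  {e: True, n: False}


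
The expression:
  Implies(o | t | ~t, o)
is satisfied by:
  {o: True}


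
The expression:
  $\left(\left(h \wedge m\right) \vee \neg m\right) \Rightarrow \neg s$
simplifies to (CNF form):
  $\left(m \vee \neg s\right) \wedge \left(\neg h \vee \neg s\right)$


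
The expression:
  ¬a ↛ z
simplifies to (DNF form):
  z ∨ ¬a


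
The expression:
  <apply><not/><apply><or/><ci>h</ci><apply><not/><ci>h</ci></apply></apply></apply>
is never true.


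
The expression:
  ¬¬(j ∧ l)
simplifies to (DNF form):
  j ∧ l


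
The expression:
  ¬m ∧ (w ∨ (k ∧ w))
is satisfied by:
  {w: True, m: False}


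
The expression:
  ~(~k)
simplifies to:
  k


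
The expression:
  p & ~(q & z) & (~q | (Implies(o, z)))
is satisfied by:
  {p: True, o: False, q: False, z: False}
  {z: True, p: True, o: False, q: False}
  {p: True, o: True, z: False, q: False}
  {z: True, p: True, o: True, q: False}
  {q: True, p: True, z: False, o: False}


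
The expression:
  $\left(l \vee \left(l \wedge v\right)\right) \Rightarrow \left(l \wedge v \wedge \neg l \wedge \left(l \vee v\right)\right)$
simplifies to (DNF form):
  $\neg l$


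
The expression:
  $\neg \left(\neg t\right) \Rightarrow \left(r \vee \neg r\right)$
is always true.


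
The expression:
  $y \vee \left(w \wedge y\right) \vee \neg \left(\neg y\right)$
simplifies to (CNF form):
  $y$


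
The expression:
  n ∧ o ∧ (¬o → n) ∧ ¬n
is never true.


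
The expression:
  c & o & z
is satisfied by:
  {c: True, z: True, o: True}


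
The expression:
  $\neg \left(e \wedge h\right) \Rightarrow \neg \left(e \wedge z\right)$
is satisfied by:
  {h: True, e: False, z: False}
  {e: False, z: False, h: False}
  {h: True, z: True, e: False}
  {z: True, e: False, h: False}
  {h: True, e: True, z: False}
  {e: True, h: False, z: False}
  {h: True, z: True, e: True}


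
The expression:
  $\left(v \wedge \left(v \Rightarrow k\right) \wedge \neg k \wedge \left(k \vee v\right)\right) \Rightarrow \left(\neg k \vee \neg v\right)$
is always true.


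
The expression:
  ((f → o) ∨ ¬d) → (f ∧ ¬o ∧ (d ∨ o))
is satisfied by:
  {d: True, f: True, o: False}


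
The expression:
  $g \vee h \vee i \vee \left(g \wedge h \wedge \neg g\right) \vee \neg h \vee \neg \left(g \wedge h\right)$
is always true.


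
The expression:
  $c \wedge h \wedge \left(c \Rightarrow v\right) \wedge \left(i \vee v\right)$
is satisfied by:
  {h: True, c: True, v: True}


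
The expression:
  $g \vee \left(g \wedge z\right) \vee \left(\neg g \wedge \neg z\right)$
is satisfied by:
  {g: True, z: False}
  {z: False, g: False}
  {z: True, g: True}


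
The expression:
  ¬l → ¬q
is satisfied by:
  {l: True, q: False}
  {q: False, l: False}
  {q: True, l: True}


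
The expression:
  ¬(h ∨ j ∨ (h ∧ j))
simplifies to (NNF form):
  ¬h ∧ ¬j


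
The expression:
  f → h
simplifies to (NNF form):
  h ∨ ¬f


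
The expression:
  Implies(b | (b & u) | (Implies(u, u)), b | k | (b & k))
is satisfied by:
  {b: True, k: True}
  {b: True, k: False}
  {k: True, b: False}


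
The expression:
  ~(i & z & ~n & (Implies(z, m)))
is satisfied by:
  {n: True, m: False, z: False, i: False}
  {n: False, m: False, z: False, i: False}
  {n: True, i: True, m: False, z: False}
  {i: True, n: False, m: False, z: False}
  {n: True, z: True, i: False, m: False}
  {z: True, i: False, m: False, n: False}
  {n: True, i: True, z: True, m: False}
  {i: True, z: True, n: False, m: False}
  {n: True, m: True, i: False, z: False}
  {m: True, i: False, z: False, n: False}
  {n: True, i: True, m: True, z: False}
  {i: True, m: True, n: False, z: False}
  {n: True, z: True, m: True, i: False}
  {z: True, m: True, i: False, n: False}
  {n: True, i: True, z: True, m: True}


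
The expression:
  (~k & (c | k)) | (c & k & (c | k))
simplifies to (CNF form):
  c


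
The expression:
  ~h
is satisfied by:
  {h: False}


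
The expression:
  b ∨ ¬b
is always true.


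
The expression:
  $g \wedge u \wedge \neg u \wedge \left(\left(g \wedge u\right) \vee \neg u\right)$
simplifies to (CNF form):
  $\text{False}$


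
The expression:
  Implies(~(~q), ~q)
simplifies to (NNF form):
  ~q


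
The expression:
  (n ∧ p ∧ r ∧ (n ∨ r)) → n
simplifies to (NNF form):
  True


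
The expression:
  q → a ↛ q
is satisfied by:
  {q: False}


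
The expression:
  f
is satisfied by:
  {f: True}


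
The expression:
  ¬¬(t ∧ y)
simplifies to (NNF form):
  t ∧ y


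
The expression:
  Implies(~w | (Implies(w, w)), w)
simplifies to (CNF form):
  w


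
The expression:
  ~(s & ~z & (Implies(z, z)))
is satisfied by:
  {z: True, s: False}
  {s: False, z: False}
  {s: True, z: True}


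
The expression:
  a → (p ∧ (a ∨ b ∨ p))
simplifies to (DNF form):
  p ∨ ¬a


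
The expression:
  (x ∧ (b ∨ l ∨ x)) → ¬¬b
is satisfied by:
  {b: True, x: False}
  {x: False, b: False}
  {x: True, b: True}


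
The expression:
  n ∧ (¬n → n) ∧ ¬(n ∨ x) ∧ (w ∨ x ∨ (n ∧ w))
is never true.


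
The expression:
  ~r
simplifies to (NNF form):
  ~r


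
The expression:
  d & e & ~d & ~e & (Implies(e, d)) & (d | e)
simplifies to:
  False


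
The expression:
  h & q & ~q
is never true.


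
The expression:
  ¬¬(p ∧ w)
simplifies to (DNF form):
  p ∧ w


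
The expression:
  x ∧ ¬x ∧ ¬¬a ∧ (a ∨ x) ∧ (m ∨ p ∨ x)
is never true.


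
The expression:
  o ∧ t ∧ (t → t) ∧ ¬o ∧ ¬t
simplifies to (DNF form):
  False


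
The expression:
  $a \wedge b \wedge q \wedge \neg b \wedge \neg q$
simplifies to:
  $\text{False}$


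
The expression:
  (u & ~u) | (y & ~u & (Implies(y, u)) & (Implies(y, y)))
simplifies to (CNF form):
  False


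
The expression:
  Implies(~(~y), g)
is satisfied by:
  {g: True, y: False}
  {y: False, g: False}
  {y: True, g: True}


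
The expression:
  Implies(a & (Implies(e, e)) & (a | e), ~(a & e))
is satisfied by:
  {e: False, a: False}
  {a: True, e: False}
  {e: True, a: False}


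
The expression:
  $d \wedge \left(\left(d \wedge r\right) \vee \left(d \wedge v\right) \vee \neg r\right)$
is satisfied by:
  {d: True}


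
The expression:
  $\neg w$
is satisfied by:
  {w: False}


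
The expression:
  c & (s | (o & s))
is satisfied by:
  {c: True, s: True}


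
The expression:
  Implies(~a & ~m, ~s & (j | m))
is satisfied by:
  {a: True, m: True, j: True, s: False}
  {a: True, m: True, s: False, j: False}
  {a: True, m: True, j: True, s: True}
  {a: True, m: True, s: True, j: False}
  {a: True, j: True, s: False, m: False}
  {a: True, s: False, j: False, m: False}
  {a: True, j: True, s: True, m: False}
  {a: True, s: True, j: False, m: False}
  {j: True, m: True, s: False, a: False}
  {m: True, s: False, j: False, a: False}
  {j: True, m: True, s: True, a: False}
  {m: True, s: True, j: False, a: False}
  {j: True, m: False, s: False, a: False}


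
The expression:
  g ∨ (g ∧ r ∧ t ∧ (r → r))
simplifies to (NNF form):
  g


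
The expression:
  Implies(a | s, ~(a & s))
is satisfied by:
  {s: False, a: False}
  {a: True, s: False}
  {s: True, a: False}


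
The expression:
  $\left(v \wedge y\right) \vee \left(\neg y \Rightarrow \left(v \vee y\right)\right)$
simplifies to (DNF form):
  $v \vee y$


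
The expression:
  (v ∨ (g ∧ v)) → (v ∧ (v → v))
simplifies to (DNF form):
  True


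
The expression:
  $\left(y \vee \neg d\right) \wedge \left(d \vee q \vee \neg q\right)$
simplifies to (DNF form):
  $y \vee \neg d$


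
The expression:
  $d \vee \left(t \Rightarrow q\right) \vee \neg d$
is always true.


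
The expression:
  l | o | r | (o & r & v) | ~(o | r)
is always true.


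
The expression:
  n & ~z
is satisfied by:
  {n: True, z: False}


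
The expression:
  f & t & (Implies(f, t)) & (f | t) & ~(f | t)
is never true.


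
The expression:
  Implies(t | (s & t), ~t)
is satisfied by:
  {t: False}


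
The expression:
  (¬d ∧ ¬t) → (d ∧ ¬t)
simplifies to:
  d ∨ t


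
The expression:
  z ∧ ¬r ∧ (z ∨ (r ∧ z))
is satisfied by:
  {z: True, r: False}


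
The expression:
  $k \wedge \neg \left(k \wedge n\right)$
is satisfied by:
  {k: True, n: False}


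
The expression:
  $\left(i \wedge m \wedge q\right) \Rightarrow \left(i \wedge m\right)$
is always true.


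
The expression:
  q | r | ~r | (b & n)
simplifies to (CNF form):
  True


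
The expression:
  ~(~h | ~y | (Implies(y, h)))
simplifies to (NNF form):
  False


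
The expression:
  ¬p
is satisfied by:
  {p: False}


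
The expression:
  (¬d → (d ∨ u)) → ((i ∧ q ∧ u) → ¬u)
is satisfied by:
  {u: False, q: False, i: False}
  {i: True, u: False, q: False}
  {q: True, u: False, i: False}
  {i: True, q: True, u: False}
  {u: True, i: False, q: False}
  {i: True, u: True, q: False}
  {q: True, u: True, i: False}


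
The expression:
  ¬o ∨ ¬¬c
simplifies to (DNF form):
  c ∨ ¬o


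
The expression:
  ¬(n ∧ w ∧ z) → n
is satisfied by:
  {n: True}


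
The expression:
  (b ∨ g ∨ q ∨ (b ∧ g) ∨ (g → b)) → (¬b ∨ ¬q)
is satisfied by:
  {q: False, b: False}
  {b: True, q: False}
  {q: True, b: False}


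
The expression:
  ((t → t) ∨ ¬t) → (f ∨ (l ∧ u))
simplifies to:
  f ∨ (l ∧ u)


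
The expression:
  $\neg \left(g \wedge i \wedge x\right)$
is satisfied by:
  {g: False, x: False, i: False}
  {i: True, g: False, x: False}
  {x: True, g: False, i: False}
  {i: True, x: True, g: False}
  {g: True, i: False, x: False}
  {i: True, g: True, x: False}
  {x: True, g: True, i: False}


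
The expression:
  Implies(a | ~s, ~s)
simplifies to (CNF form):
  ~a | ~s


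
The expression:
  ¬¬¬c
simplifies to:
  ¬c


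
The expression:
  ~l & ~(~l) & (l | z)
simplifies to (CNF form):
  False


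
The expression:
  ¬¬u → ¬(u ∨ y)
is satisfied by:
  {u: False}


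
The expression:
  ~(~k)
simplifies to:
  k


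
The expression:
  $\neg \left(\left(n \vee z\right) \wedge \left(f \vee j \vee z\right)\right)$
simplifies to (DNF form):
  $\left(\neg n \wedge \neg z\right) \vee \left(\neg f \wedge \neg j \wedge \neg z\right) \vee \left(\neg f \wedge \neg n \wedge \neg z\right) \vee \left(\neg j \wedge \neg n \wedge \neg z\right)$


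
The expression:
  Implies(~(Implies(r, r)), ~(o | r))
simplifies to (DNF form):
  True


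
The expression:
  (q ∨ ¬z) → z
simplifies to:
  z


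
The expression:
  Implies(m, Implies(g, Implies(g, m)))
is always true.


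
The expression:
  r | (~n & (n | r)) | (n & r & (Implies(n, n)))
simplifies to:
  r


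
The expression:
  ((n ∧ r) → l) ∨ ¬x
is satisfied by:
  {l: True, x: False, n: False, r: False}
  {r: False, x: False, l: False, n: False}
  {r: True, l: True, x: False, n: False}
  {r: True, x: False, l: False, n: False}
  {n: True, l: True, r: False, x: False}
  {n: True, r: False, x: False, l: False}
  {n: True, r: True, l: True, x: False}
  {n: True, r: True, x: False, l: False}
  {l: True, x: True, n: False, r: False}
  {x: True, n: False, l: False, r: False}
  {r: True, x: True, l: True, n: False}
  {r: True, x: True, n: False, l: False}
  {l: True, x: True, n: True, r: False}
  {x: True, n: True, r: False, l: False}
  {r: True, x: True, n: True, l: True}


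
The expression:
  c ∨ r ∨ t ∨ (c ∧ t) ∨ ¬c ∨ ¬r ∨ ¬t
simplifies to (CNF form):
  True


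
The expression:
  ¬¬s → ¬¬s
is always true.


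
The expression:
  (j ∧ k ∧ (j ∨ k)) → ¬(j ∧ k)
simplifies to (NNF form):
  ¬j ∨ ¬k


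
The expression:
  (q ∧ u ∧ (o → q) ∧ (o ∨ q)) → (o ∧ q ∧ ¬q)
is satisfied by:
  {u: False, q: False}
  {q: True, u: False}
  {u: True, q: False}


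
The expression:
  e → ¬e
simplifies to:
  ¬e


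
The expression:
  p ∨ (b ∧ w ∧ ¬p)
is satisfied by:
  {b: True, p: True, w: True}
  {b: True, p: True, w: False}
  {p: True, w: True, b: False}
  {p: True, w: False, b: False}
  {b: True, w: True, p: False}


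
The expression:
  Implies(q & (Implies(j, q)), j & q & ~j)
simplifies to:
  ~q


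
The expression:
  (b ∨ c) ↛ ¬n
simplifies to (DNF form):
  (b ∧ n) ∨ (c ∧ n)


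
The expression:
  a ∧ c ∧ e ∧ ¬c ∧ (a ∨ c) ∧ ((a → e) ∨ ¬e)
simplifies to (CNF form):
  False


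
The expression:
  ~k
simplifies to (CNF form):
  ~k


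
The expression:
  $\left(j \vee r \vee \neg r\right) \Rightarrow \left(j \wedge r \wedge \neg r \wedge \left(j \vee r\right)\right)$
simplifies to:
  $\text{False}$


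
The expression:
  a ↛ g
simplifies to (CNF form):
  a ∧ ¬g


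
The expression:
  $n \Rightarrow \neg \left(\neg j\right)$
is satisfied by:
  {j: True, n: False}
  {n: False, j: False}
  {n: True, j: True}


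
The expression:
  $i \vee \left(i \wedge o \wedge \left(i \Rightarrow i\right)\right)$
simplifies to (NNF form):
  $i$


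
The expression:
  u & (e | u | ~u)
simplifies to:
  u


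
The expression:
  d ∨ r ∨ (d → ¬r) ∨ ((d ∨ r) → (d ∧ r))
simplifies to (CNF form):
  True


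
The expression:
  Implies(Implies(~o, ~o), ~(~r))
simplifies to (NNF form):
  r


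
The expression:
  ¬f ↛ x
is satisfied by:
  {x: True, f: False}
  {f: False, x: False}
  {f: True, x: True}


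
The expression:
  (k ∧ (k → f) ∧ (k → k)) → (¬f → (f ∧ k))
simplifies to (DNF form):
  True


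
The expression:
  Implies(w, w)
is always true.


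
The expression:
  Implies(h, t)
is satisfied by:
  {t: True, h: False}
  {h: False, t: False}
  {h: True, t: True}


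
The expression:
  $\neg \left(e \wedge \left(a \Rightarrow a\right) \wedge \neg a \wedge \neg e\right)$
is always true.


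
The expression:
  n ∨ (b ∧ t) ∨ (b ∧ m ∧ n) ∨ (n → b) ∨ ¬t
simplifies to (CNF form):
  True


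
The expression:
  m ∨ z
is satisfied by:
  {z: True, m: True}
  {z: True, m: False}
  {m: True, z: False}


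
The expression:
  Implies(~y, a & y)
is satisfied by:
  {y: True}


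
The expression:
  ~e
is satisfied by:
  {e: False}


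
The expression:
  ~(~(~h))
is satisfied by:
  {h: False}


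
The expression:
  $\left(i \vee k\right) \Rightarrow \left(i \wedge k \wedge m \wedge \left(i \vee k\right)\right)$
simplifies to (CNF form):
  $\left(i \vee \neg k\right) \wedge \left(k \vee \neg i\right) \wedge \left(m \vee \neg k\right)$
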